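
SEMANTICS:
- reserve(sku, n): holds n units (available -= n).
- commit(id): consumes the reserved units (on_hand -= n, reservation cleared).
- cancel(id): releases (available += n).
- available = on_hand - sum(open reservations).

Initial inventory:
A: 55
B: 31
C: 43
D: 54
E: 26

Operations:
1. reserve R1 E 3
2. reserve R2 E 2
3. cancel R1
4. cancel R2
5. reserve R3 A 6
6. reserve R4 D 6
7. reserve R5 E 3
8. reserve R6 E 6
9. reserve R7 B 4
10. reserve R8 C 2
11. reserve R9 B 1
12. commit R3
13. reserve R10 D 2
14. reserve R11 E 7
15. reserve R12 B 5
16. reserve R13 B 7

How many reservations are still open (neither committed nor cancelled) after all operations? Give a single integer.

Step 1: reserve R1 E 3 -> on_hand[A=55 B=31 C=43 D=54 E=26] avail[A=55 B=31 C=43 D=54 E=23] open={R1}
Step 2: reserve R2 E 2 -> on_hand[A=55 B=31 C=43 D=54 E=26] avail[A=55 B=31 C=43 D=54 E=21] open={R1,R2}
Step 3: cancel R1 -> on_hand[A=55 B=31 C=43 D=54 E=26] avail[A=55 B=31 C=43 D=54 E=24] open={R2}
Step 4: cancel R2 -> on_hand[A=55 B=31 C=43 D=54 E=26] avail[A=55 B=31 C=43 D=54 E=26] open={}
Step 5: reserve R3 A 6 -> on_hand[A=55 B=31 C=43 D=54 E=26] avail[A=49 B=31 C=43 D=54 E=26] open={R3}
Step 6: reserve R4 D 6 -> on_hand[A=55 B=31 C=43 D=54 E=26] avail[A=49 B=31 C=43 D=48 E=26] open={R3,R4}
Step 7: reserve R5 E 3 -> on_hand[A=55 B=31 C=43 D=54 E=26] avail[A=49 B=31 C=43 D=48 E=23] open={R3,R4,R5}
Step 8: reserve R6 E 6 -> on_hand[A=55 B=31 C=43 D=54 E=26] avail[A=49 B=31 C=43 D=48 E=17] open={R3,R4,R5,R6}
Step 9: reserve R7 B 4 -> on_hand[A=55 B=31 C=43 D=54 E=26] avail[A=49 B=27 C=43 D=48 E=17] open={R3,R4,R5,R6,R7}
Step 10: reserve R8 C 2 -> on_hand[A=55 B=31 C=43 D=54 E=26] avail[A=49 B=27 C=41 D=48 E=17] open={R3,R4,R5,R6,R7,R8}
Step 11: reserve R9 B 1 -> on_hand[A=55 B=31 C=43 D=54 E=26] avail[A=49 B=26 C=41 D=48 E=17] open={R3,R4,R5,R6,R7,R8,R9}
Step 12: commit R3 -> on_hand[A=49 B=31 C=43 D=54 E=26] avail[A=49 B=26 C=41 D=48 E=17] open={R4,R5,R6,R7,R8,R9}
Step 13: reserve R10 D 2 -> on_hand[A=49 B=31 C=43 D=54 E=26] avail[A=49 B=26 C=41 D=46 E=17] open={R10,R4,R5,R6,R7,R8,R9}
Step 14: reserve R11 E 7 -> on_hand[A=49 B=31 C=43 D=54 E=26] avail[A=49 B=26 C=41 D=46 E=10] open={R10,R11,R4,R5,R6,R7,R8,R9}
Step 15: reserve R12 B 5 -> on_hand[A=49 B=31 C=43 D=54 E=26] avail[A=49 B=21 C=41 D=46 E=10] open={R10,R11,R12,R4,R5,R6,R7,R8,R9}
Step 16: reserve R13 B 7 -> on_hand[A=49 B=31 C=43 D=54 E=26] avail[A=49 B=14 C=41 D=46 E=10] open={R10,R11,R12,R13,R4,R5,R6,R7,R8,R9}
Open reservations: ['R10', 'R11', 'R12', 'R13', 'R4', 'R5', 'R6', 'R7', 'R8', 'R9'] -> 10

Answer: 10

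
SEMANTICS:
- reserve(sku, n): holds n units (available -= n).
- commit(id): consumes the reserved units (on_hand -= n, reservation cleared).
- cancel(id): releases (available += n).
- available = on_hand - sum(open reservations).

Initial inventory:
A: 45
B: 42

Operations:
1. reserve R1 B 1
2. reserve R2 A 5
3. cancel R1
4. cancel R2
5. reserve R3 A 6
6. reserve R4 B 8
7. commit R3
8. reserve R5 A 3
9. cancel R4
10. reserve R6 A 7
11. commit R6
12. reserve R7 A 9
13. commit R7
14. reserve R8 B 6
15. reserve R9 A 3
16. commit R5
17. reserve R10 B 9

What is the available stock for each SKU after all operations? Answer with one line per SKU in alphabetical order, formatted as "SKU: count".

Answer: A: 17
B: 27

Derivation:
Step 1: reserve R1 B 1 -> on_hand[A=45 B=42] avail[A=45 B=41] open={R1}
Step 2: reserve R2 A 5 -> on_hand[A=45 B=42] avail[A=40 B=41] open={R1,R2}
Step 3: cancel R1 -> on_hand[A=45 B=42] avail[A=40 B=42] open={R2}
Step 4: cancel R2 -> on_hand[A=45 B=42] avail[A=45 B=42] open={}
Step 5: reserve R3 A 6 -> on_hand[A=45 B=42] avail[A=39 B=42] open={R3}
Step 6: reserve R4 B 8 -> on_hand[A=45 B=42] avail[A=39 B=34] open={R3,R4}
Step 7: commit R3 -> on_hand[A=39 B=42] avail[A=39 B=34] open={R4}
Step 8: reserve R5 A 3 -> on_hand[A=39 B=42] avail[A=36 B=34] open={R4,R5}
Step 9: cancel R4 -> on_hand[A=39 B=42] avail[A=36 B=42] open={R5}
Step 10: reserve R6 A 7 -> on_hand[A=39 B=42] avail[A=29 B=42] open={R5,R6}
Step 11: commit R6 -> on_hand[A=32 B=42] avail[A=29 B=42] open={R5}
Step 12: reserve R7 A 9 -> on_hand[A=32 B=42] avail[A=20 B=42] open={R5,R7}
Step 13: commit R7 -> on_hand[A=23 B=42] avail[A=20 B=42] open={R5}
Step 14: reserve R8 B 6 -> on_hand[A=23 B=42] avail[A=20 B=36] open={R5,R8}
Step 15: reserve R9 A 3 -> on_hand[A=23 B=42] avail[A=17 B=36] open={R5,R8,R9}
Step 16: commit R5 -> on_hand[A=20 B=42] avail[A=17 B=36] open={R8,R9}
Step 17: reserve R10 B 9 -> on_hand[A=20 B=42] avail[A=17 B=27] open={R10,R8,R9}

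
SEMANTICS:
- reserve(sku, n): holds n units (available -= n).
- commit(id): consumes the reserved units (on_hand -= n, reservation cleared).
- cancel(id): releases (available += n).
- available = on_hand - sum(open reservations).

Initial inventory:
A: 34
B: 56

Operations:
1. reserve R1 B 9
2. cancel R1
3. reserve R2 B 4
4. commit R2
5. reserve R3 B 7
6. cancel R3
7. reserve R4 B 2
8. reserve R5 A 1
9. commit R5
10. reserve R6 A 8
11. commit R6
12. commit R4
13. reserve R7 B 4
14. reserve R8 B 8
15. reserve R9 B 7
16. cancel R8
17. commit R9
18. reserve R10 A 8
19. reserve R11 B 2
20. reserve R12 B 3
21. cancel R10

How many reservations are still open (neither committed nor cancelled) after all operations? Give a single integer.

Step 1: reserve R1 B 9 -> on_hand[A=34 B=56] avail[A=34 B=47] open={R1}
Step 2: cancel R1 -> on_hand[A=34 B=56] avail[A=34 B=56] open={}
Step 3: reserve R2 B 4 -> on_hand[A=34 B=56] avail[A=34 B=52] open={R2}
Step 4: commit R2 -> on_hand[A=34 B=52] avail[A=34 B=52] open={}
Step 5: reserve R3 B 7 -> on_hand[A=34 B=52] avail[A=34 B=45] open={R3}
Step 6: cancel R3 -> on_hand[A=34 B=52] avail[A=34 B=52] open={}
Step 7: reserve R4 B 2 -> on_hand[A=34 B=52] avail[A=34 B=50] open={R4}
Step 8: reserve R5 A 1 -> on_hand[A=34 B=52] avail[A=33 B=50] open={R4,R5}
Step 9: commit R5 -> on_hand[A=33 B=52] avail[A=33 B=50] open={R4}
Step 10: reserve R6 A 8 -> on_hand[A=33 B=52] avail[A=25 B=50] open={R4,R6}
Step 11: commit R6 -> on_hand[A=25 B=52] avail[A=25 B=50] open={R4}
Step 12: commit R4 -> on_hand[A=25 B=50] avail[A=25 B=50] open={}
Step 13: reserve R7 B 4 -> on_hand[A=25 B=50] avail[A=25 B=46] open={R7}
Step 14: reserve R8 B 8 -> on_hand[A=25 B=50] avail[A=25 B=38] open={R7,R8}
Step 15: reserve R9 B 7 -> on_hand[A=25 B=50] avail[A=25 B=31] open={R7,R8,R9}
Step 16: cancel R8 -> on_hand[A=25 B=50] avail[A=25 B=39] open={R7,R9}
Step 17: commit R9 -> on_hand[A=25 B=43] avail[A=25 B=39] open={R7}
Step 18: reserve R10 A 8 -> on_hand[A=25 B=43] avail[A=17 B=39] open={R10,R7}
Step 19: reserve R11 B 2 -> on_hand[A=25 B=43] avail[A=17 B=37] open={R10,R11,R7}
Step 20: reserve R12 B 3 -> on_hand[A=25 B=43] avail[A=17 B=34] open={R10,R11,R12,R7}
Step 21: cancel R10 -> on_hand[A=25 B=43] avail[A=25 B=34] open={R11,R12,R7}
Open reservations: ['R11', 'R12', 'R7'] -> 3

Answer: 3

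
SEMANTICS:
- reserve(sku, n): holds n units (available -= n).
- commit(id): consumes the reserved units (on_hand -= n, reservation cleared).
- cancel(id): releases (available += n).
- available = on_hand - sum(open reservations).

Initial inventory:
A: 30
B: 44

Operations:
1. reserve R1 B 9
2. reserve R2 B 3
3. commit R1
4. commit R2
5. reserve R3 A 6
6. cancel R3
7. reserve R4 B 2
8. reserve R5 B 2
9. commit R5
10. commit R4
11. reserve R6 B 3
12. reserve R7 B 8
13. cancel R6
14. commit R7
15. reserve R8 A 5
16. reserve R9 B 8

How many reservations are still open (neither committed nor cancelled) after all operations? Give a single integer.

Step 1: reserve R1 B 9 -> on_hand[A=30 B=44] avail[A=30 B=35] open={R1}
Step 2: reserve R2 B 3 -> on_hand[A=30 B=44] avail[A=30 B=32] open={R1,R2}
Step 3: commit R1 -> on_hand[A=30 B=35] avail[A=30 B=32] open={R2}
Step 4: commit R2 -> on_hand[A=30 B=32] avail[A=30 B=32] open={}
Step 5: reserve R3 A 6 -> on_hand[A=30 B=32] avail[A=24 B=32] open={R3}
Step 6: cancel R3 -> on_hand[A=30 B=32] avail[A=30 B=32] open={}
Step 7: reserve R4 B 2 -> on_hand[A=30 B=32] avail[A=30 B=30] open={R4}
Step 8: reserve R5 B 2 -> on_hand[A=30 B=32] avail[A=30 B=28] open={R4,R5}
Step 9: commit R5 -> on_hand[A=30 B=30] avail[A=30 B=28] open={R4}
Step 10: commit R4 -> on_hand[A=30 B=28] avail[A=30 B=28] open={}
Step 11: reserve R6 B 3 -> on_hand[A=30 B=28] avail[A=30 B=25] open={R6}
Step 12: reserve R7 B 8 -> on_hand[A=30 B=28] avail[A=30 B=17] open={R6,R7}
Step 13: cancel R6 -> on_hand[A=30 B=28] avail[A=30 B=20] open={R7}
Step 14: commit R7 -> on_hand[A=30 B=20] avail[A=30 B=20] open={}
Step 15: reserve R8 A 5 -> on_hand[A=30 B=20] avail[A=25 B=20] open={R8}
Step 16: reserve R9 B 8 -> on_hand[A=30 B=20] avail[A=25 B=12] open={R8,R9}
Open reservations: ['R8', 'R9'] -> 2

Answer: 2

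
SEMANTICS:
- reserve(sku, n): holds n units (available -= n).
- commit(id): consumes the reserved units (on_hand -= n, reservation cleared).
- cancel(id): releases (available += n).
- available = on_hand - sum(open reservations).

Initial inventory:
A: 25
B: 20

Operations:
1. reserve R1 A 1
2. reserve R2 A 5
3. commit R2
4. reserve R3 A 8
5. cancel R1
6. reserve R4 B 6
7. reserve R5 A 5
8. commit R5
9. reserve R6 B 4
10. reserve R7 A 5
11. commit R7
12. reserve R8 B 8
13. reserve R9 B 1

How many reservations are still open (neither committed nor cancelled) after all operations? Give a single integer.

Step 1: reserve R1 A 1 -> on_hand[A=25 B=20] avail[A=24 B=20] open={R1}
Step 2: reserve R2 A 5 -> on_hand[A=25 B=20] avail[A=19 B=20] open={R1,R2}
Step 3: commit R2 -> on_hand[A=20 B=20] avail[A=19 B=20] open={R1}
Step 4: reserve R3 A 8 -> on_hand[A=20 B=20] avail[A=11 B=20] open={R1,R3}
Step 5: cancel R1 -> on_hand[A=20 B=20] avail[A=12 B=20] open={R3}
Step 6: reserve R4 B 6 -> on_hand[A=20 B=20] avail[A=12 B=14] open={R3,R4}
Step 7: reserve R5 A 5 -> on_hand[A=20 B=20] avail[A=7 B=14] open={R3,R4,R5}
Step 8: commit R5 -> on_hand[A=15 B=20] avail[A=7 B=14] open={R3,R4}
Step 9: reserve R6 B 4 -> on_hand[A=15 B=20] avail[A=7 B=10] open={R3,R4,R6}
Step 10: reserve R7 A 5 -> on_hand[A=15 B=20] avail[A=2 B=10] open={R3,R4,R6,R7}
Step 11: commit R7 -> on_hand[A=10 B=20] avail[A=2 B=10] open={R3,R4,R6}
Step 12: reserve R8 B 8 -> on_hand[A=10 B=20] avail[A=2 B=2] open={R3,R4,R6,R8}
Step 13: reserve R9 B 1 -> on_hand[A=10 B=20] avail[A=2 B=1] open={R3,R4,R6,R8,R9}
Open reservations: ['R3', 'R4', 'R6', 'R8', 'R9'] -> 5

Answer: 5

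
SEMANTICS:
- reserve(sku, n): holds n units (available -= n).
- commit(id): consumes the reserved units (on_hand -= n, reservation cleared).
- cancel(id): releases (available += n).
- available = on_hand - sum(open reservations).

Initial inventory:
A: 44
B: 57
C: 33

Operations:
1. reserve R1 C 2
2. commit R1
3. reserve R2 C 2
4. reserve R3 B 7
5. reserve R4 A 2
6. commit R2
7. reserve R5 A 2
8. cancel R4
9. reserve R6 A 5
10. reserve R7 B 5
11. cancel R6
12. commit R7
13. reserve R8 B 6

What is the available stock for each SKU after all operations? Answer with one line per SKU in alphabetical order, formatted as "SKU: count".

Step 1: reserve R1 C 2 -> on_hand[A=44 B=57 C=33] avail[A=44 B=57 C=31] open={R1}
Step 2: commit R1 -> on_hand[A=44 B=57 C=31] avail[A=44 B=57 C=31] open={}
Step 3: reserve R2 C 2 -> on_hand[A=44 B=57 C=31] avail[A=44 B=57 C=29] open={R2}
Step 4: reserve R3 B 7 -> on_hand[A=44 B=57 C=31] avail[A=44 B=50 C=29] open={R2,R3}
Step 5: reserve R4 A 2 -> on_hand[A=44 B=57 C=31] avail[A=42 B=50 C=29] open={R2,R3,R4}
Step 6: commit R2 -> on_hand[A=44 B=57 C=29] avail[A=42 B=50 C=29] open={R3,R4}
Step 7: reserve R5 A 2 -> on_hand[A=44 B=57 C=29] avail[A=40 B=50 C=29] open={R3,R4,R5}
Step 8: cancel R4 -> on_hand[A=44 B=57 C=29] avail[A=42 B=50 C=29] open={R3,R5}
Step 9: reserve R6 A 5 -> on_hand[A=44 B=57 C=29] avail[A=37 B=50 C=29] open={R3,R5,R6}
Step 10: reserve R7 B 5 -> on_hand[A=44 B=57 C=29] avail[A=37 B=45 C=29] open={R3,R5,R6,R7}
Step 11: cancel R6 -> on_hand[A=44 B=57 C=29] avail[A=42 B=45 C=29] open={R3,R5,R7}
Step 12: commit R7 -> on_hand[A=44 B=52 C=29] avail[A=42 B=45 C=29] open={R3,R5}
Step 13: reserve R8 B 6 -> on_hand[A=44 B=52 C=29] avail[A=42 B=39 C=29] open={R3,R5,R8}

Answer: A: 42
B: 39
C: 29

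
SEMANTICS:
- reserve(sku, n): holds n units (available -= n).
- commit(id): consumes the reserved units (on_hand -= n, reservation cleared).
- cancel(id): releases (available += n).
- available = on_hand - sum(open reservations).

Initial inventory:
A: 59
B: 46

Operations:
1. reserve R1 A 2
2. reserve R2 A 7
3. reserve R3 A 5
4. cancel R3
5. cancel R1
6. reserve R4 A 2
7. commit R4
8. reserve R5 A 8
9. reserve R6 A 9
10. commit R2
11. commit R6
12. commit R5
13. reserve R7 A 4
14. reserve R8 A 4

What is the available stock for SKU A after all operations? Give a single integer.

Answer: 25

Derivation:
Step 1: reserve R1 A 2 -> on_hand[A=59 B=46] avail[A=57 B=46] open={R1}
Step 2: reserve R2 A 7 -> on_hand[A=59 B=46] avail[A=50 B=46] open={R1,R2}
Step 3: reserve R3 A 5 -> on_hand[A=59 B=46] avail[A=45 B=46] open={R1,R2,R3}
Step 4: cancel R3 -> on_hand[A=59 B=46] avail[A=50 B=46] open={R1,R2}
Step 5: cancel R1 -> on_hand[A=59 B=46] avail[A=52 B=46] open={R2}
Step 6: reserve R4 A 2 -> on_hand[A=59 B=46] avail[A=50 B=46] open={R2,R4}
Step 7: commit R4 -> on_hand[A=57 B=46] avail[A=50 B=46] open={R2}
Step 8: reserve R5 A 8 -> on_hand[A=57 B=46] avail[A=42 B=46] open={R2,R5}
Step 9: reserve R6 A 9 -> on_hand[A=57 B=46] avail[A=33 B=46] open={R2,R5,R6}
Step 10: commit R2 -> on_hand[A=50 B=46] avail[A=33 B=46] open={R5,R6}
Step 11: commit R6 -> on_hand[A=41 B=46] avail[A=33 B=46] open={R5}
Step 12: commit R5 -> on_hand[A=33 B=46] avail[A=33 B=46] open={}
Step 13: reserve R7 A 4 -> on_hand[A=33 B=46] avail[A=29 B=46] open={R7}
Step 14: reserve R8 A 4 -> on_hand[A=33 B=46] avail[A=25 B=46] open={R7,R8}
Final available[A] = 25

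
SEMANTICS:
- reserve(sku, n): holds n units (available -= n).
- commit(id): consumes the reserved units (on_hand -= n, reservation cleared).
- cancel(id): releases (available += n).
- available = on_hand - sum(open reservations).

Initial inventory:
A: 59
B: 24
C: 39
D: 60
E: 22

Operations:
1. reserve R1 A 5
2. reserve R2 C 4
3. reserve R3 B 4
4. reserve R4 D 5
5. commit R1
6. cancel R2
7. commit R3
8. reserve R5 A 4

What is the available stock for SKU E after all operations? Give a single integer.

Answer: 22

Derivation:
Step 1: reserve R1 A 5 -> on_hand[A=59 B=24 C=39 D=60 E=22] avail[A=54 B=24 C=39 D=60 E=22] open={R1}
Step 2: reserve R2 C 4 -> on_hand[A=59 B=24 C=39 D=60 E=22] avail[A=54 B=24 C=35 D=60 E=22] open={R1,R2}
Step 3: reserve R3 B 4 -> on_hand[A=59 B=24 C=39 D=60 E=22] avail[A=54 B=20 C=35 D=60 E=22] open={R1,R2,R3}
Step 4: reserve R4 D 5 -> on_hand[A=59 B=24 C=39 D=60 E=22] avail[A=54 B=20 C=35 D=55 E=22] open={R1,R2,R3,R4}
Step 5: commit R1 -> on_hand[A=54 B=24 C=39 D=60 E=22] avail[A=54 B=20 C=35 D=55 E=22] open={R2,R3,R4}
Step 6: cancel R2 -> on_hand[A=54 B=24 C=39 D=60 E=22] avail[A=54 B=20 C=39 D=55 E=22] open={R3,R4}
Step 7: commit R3 -> on_hand[A=54 B=20 C=39 D=60 E=22] avail[A=54 B=20 C=39 D=55 E=22] open={R4}
Step 8: reserve R5 A 4 -> on_hand[A=54 B=20 C=39 D=60 E=22] avail[A=50 B=20 C=39 D=55 E=22] open={R4,R5}
Final available[E] = 22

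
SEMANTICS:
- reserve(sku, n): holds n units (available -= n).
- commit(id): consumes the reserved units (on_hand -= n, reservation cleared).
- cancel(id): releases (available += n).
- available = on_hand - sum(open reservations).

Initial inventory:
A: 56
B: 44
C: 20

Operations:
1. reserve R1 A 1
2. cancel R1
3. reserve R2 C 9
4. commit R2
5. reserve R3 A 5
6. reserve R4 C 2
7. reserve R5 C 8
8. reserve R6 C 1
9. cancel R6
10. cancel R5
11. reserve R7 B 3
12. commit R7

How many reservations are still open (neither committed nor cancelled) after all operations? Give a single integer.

Answer: 2

Derivation:
Step 1: reserve R1 A 1 -> on_hand[A=56 B=44 C=20] avail[A=55 B=44 C=20] open={R1}
Step 2: cancel R1 -> on_hand[A=56 B=44 C=20] avail[A=56 B=44 C=20] open={}
Step 3: reserve R2 C 9 -> on_hand[A=56 B=44 C=20] avail[A=56 B=44 C=11] open={R2}
Step 4: commit R2 -> on_hand[A=56 B=44 C=11] avail[A=56 B=44 C=11] open={}
Step 5: reserve R3 A 5 -> on_hand[A=56 B=44 C=11] avail[A=51 B=44 C=11] open={R3}
Step 6: reserve R4 C 2 -> on_hand[A=56 B=44 C=11] avail[A=51 B=44 C=9] open={R3,R4}
Step 7: reserve R5 C 8 -> on_hand[A=56 B=44 C=11] avail[A=51 B=44 C=1] open={R3,R4,R5}
Step 8: reserve R6 C 1 -> on_hand[A=56 B=44 C=11] avail[A=51 B=44 C=0] open={R3,R4,R5,R6}
Step 9: cancel R6 -> on_hand[A=56 B=44 C=11] avail[A=51 B=44 C=1] open={R3,R4,R5}
Step 10: cancel R5 -> on_hand[A=56 B=44 C=11] avail[A=51 B=44 C=9] open={R3,R4}
Step 11: reserve R7 B 3 -> on_hand[A=56 B=44 C=11] avail[A=51 B=41 C=9] open={R3,R4,R7}
Step 12: commit R7 -> on_hand[A=56 B=41 C=11] avail[A=51 B=41 C=9] open={R3,R4}
Open reservations: ['R3', 'R4'] -> 2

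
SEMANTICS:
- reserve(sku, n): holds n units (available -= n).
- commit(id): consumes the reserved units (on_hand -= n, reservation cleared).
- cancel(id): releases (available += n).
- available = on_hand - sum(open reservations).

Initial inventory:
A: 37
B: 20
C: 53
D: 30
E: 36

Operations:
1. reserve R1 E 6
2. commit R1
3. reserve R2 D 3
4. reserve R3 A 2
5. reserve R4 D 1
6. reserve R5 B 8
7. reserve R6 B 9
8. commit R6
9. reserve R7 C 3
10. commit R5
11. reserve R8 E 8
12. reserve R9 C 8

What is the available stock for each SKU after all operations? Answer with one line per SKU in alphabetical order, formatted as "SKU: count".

Step 1: reserve R1 E 6 -> on_hand[A=37 B=20 C=53 D=30 E=36] avail[A=37 B=20 C=53 D=30 E=30] open={R1}
Step 2: commit R1 -> on_hand[A=37 B=20 C=53 D=30 E=30] avail[A=37 B=20 C=53 D=30 E=30] open={}
Step 3: reserve R2 D 3 -> on_hand[A=37 B=20 C=53 D=30 E=30] avail[A=37 B=20 C=53 D=27 E=30] open={R2}
Step 4: reserve R3 A 2 -> on_hand[A=37 B=20 C=53 D=30 E=30] avail[A=35 B=20 C=53 D=27 E=30] open={R2,R3}
Step 5: reserve R4 D 1 -> on_hand[A=37 B=20 C=53 D=30 E=30] avail[A=35 B=20 C=53 D=26 E=30] open={R2,R3,R4}
Step 6: reserve R5 B 8 -> on_hand[A=37 B=20 C=53 D=30 E=30] avail[A=35 B=12 C=53 D=26 E=30] open={R2,R3,R4,R5}
Step 7: reserve R6 B 9 -> on_hand[A=37 B=20 C=53 D=30 E=30] avail[A=35 B=3 C=53 D=26 E=30] open={R2,R3,R4,R5,R6}
Step 8: commit R6 -> on_hand[A=37 B=11 C=53 D=30 E=30] avail[A=35 B=3 C=53 D=26 E=30] open={R2,R3,R4,R5}
Step 9: reserve R7 C 3 -> on_hand[A=37 B=11 C=53 D=30 E=30] avail[A=35 B=3 C=50 D=26 E=30] open={R2,R3,R4,R5,R7}
Step 10: commit R5 -> on_hand[A=37 B=3 C=53 D=30 E=30] avail[A=35 B=3 C=50 D=26 E=30] open={R2,R3,R4,R7}
Step 11: reserve R8 E 8 -> on_hand[A=37 B=3 C=53 D=30 E=30] avail[A=35 B=3 C=50 D=26 E=22] open={R2,R3,R4,R7,R8}
Step 12: reserve R9 C 8 -> on_hand[A=37 B=3 C=53 D=30 E=30] avail[A=35 B=3 C=42 D=26 E=22] open={R2,R3,R4,R7,R8,R9}

Answer: A: 35
B: 3
C: 42
D: 26
E: 22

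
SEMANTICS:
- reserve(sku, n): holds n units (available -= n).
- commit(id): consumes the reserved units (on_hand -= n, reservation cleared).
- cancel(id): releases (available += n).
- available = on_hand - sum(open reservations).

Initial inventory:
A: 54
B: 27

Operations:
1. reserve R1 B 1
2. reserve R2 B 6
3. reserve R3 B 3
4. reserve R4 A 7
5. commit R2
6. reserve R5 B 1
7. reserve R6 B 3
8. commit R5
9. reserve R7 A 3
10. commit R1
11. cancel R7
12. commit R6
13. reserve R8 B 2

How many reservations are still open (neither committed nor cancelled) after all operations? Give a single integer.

Answer: 3

Derivation:
Step 1: reserve R1 B 1 -> on_hand[A=54 B=27] avail[A=54 B=26] open={R1}
Step 2: reserve R2 B 6 -> on_hand[A=54 B=27] avail[A=54 B=20] open={R1,R2}
Step 3: reserve R3 B 3 -> on_hand[A=54 B=27] avail[A=54 B=17] open={R1,R2,R3}
Step 4: reserve R4 A 7 -> on_hand[A=54 B=27] avail[A=47 B=17] open={R1,R2,R3,R4}
Step 5: commit R2 -> on_hand[A=54 B=21] avail[A=47 B=17] open={R1,R3,R4}
Step 6: reserve R5 B 1 -> on_hand[A=54 B=21] avail[A=47 B=16] open={R1,R3,R4,R5}
Step 7: reserve R6 B 3 -> on_hand[A=54 B=21] avail[A=47 B=13] open={R1,R3,R4,R5,R6}
Step 8: commit R5 -> on_hand[A=54 B=20] avail[A=47 B=13] open={R1,R3,R4,R6}
Step 9: reserve R7 A 3 -> on_hand[A=54 B=20] avail[A=44 B=13] open={R1,R3,R4,R6,R7}
Step 10: commit R1 -> on_hand[A=54 B=19] avail[A=44 B=13] open={R3,R4,R6,R7}
Step 11: cancel R7 -> on_hand[A=54 B=19] avail[A=47 B=13] open={R3,R4,R6}
Step 12: commit R6 -> on_hand[A=54 B=16] avail[A=47 B=13] open={R3,R4}
Step 13: reserve R8 B 2 -> on_hand[A=54 B=16] avail[A=47 B=11] open={R3,R4,R8}
Open reservations: ['R3', 'R4', 'R8'] -> 3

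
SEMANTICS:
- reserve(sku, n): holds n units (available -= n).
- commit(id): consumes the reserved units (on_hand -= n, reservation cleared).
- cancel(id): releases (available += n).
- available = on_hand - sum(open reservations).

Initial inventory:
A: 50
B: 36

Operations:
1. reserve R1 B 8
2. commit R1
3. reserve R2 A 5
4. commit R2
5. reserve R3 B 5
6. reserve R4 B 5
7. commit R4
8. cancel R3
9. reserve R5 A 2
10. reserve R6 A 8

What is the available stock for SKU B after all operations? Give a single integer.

Answer: 23

Derivation:
Step 1: reserve R1 B 8 -> on_hand[A=50 B=36] avail[A=50 B=28] open={R1}
Step 2: commit R1 -> on_hand[A=50 B=28] avail[A=50 B=28] open={}
Step 3: reserve R2 A 5 -> on_hand[A=50 B=28] avail[A=45 B=28] open={R2}
Step 4: commit R2 -> on_hand[A=45 B=28] avail[A=45 B=28] open={}
Step 5: reserve R3 B 5 -> on_hand[A=45 B=28] avail[A=45 B=23] open={R3}
Step 6: reserve R4 B 5 -> on_hand[A=45 B=28] avail[A=45 B=18] open={R3,R4}
Step 7: commit R4 -> on_hand[A=45 B=23] avail[A=45 B=18] open={R3}
Step 8: cancel R3 -> on_hand[A=45 B=23] avail[A=45 B=23] open={}
Step 9: reserve R5 A 2 -> on_hand[A=45 B=23] avail[A=43 B=23] open={R5}
Step 10: reserve R6 A 8 -> on_hand[A=45 B=23] avail[A=35 B=23] open={R5,R6}
Final available[B] = 23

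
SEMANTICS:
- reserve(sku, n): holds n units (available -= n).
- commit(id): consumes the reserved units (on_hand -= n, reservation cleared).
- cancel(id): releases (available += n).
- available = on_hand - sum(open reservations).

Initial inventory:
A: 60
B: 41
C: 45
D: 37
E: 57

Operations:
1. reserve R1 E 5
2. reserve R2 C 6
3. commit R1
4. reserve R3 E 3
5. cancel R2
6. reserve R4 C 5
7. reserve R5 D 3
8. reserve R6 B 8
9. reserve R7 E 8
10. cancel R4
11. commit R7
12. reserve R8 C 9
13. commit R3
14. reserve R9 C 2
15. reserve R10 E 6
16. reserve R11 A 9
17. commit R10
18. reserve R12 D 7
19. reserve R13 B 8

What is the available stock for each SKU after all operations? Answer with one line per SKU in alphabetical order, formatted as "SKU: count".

Answer: A: 51
B: 25
C: 34
D: 27
E: 35

Derivation:
Step 1: reserve R1 E 5 -> on_hand[A=60 B=41 C=45 D=37 E=57] avail[A=60 B=41 C=45 D=37 E=52] open={R1}
Step 2: reserve R2 C 6 -> on_hand[A=60 B=41 C=45 D=37 E=57] avail[A=60 B=41 C=39 D=37 E=52] open={R1,R2}
Step 3: commit R1 -> on_hand[A=60 B=41 C=45 D=37 E=52] avail[A=60 B=41 C=39 D=37 E=52] open={R2}
Step 4: reserve R3 E 3 -> on_hand[A=60 B=41 C=45 D=37 E=52] avail[A=60 B=41 C=39 D=37 E=49] open={R2,R3}
Step 5: cancel R2 -> on_hand[A=60 B=41 C=45 D=37 E=52] avail[A=60 B=41 C=45 D=37 E=49] open={R3}
Step 6: reserve R4 C 5 -> on_hand[A=60 B=41 C=45 D=37 E=52] avail[A=60 B=41 C=40 D=37 E=49] open={R3,R4}
Step 7: reserve R5 D 3 -> on_hand[A=60 B=41 C=45 D=37 E=52] avail[A=60 B=41 C=40 D=34 E=49] open={R3,R4,R5}
Step 8: reserve R6 B 8 -> on_hand[A=60 B=41 C=45 D=37 E=52] avail[A=60 B=33 C=40 D=34 E=49] open={R3,R4,R5,R6}
Step 9: reserve R7 E 8 -> on_hand[A=60 B=41 C=45 D=37 E=52] avail[A=60 B=33 C=40 D=34 E=41] open={R3,R4,R5,R6,R7}
Step 10: cancel R4 -> on_hand[A=60 B=41 C=45 D=37 E=52] avail[A=60 B=33 C=45 D=34 E=41] open={R3,R5,R6,R7}
Step 11: commit R7 -> on_hand[A=60 B=41 C=45 D=37 E=44] avail[A=60 B=33 C=45 D=34 E=41] open={R3,R5,R6}
Step 12: reserve R8 C 9 -> on_hand[A=60 B=41 C=45 D=37 E=44] avail[A=60 B=33 C=36 D=34 E=41] open={R3,R5,R6,R8}
Step 13: commit R3 -> on_hand[A=60 B=41 C=45 D=37 E=41] avail[A=60 B=33 C=36 D=34 E=41] open={R5,R6,R8}
Step 14: reserve R9 C 2 -> on_hand[A=60 B=41 C=45 D=37 E=41] avail[A=60 B=33 C=34 D=34 E=41] open={R5,R6,R8,R9}
Step 15: reserve R10 E 6 -> on_hand[A=60 B=41 C=45 D=37 E=41] avail[A=60 B=33 C=34 D=34 E=35] open={R10,R5,R6,R8,R9}
Step 16: reserve R11 A 9 -> on_hand[A=60 B=41 C=45 D=37 E=41] avail[A=51 B=33 C=34 D=34 E=35] open={R10,R11,R5,R6,R8,R9}
Step 17: commit R10 -> on_hand[A=60 B=41 C=45 D=37 E=35] avail[A=51 B=33 C=34 D=34 E=35] open={R11,R5,R6,R8,R9}
Step 18: reserve R12 D 7 -> on_hand[A=60 B=41 C=45 D=37 E=35] avail[A=51 B=33 C=34 D=27 E=35] open={R11,R12,R5,R6,R8,R9}
Step 19: reserve R13 B 8 -> on_hand[A=60 B=41 C=45 D=37 E=35] avail[A=51 B=25 C=34 D=27 E=35] open={R11,R12,R13,R5,R6,R8,R9}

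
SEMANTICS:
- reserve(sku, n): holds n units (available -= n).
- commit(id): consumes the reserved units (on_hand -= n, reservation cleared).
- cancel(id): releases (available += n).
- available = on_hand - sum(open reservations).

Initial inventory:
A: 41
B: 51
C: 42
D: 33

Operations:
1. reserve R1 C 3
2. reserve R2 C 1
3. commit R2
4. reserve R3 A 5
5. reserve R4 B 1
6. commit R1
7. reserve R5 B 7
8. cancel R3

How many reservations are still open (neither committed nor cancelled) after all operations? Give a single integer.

Step 1: reserve R1 C 3 -> on_hand[A=41 B=51 C=42 D=33] avail[A=41 B=51 C=39 D=33] open={R1}
Step 2: reserve R2 C 1 -> on_hand[A=41 B=51 C=42 D=33] avail[A=41 B=51 C=38 D=33] open={R1,R2}
Step 3: commit R2 -> on_hand[A=41 B=51 C=41 D=33] avail[A=41 B=51 C=38 D=33] open={R1}
Step 4: reserve R3 A 5 -> on_hand[A=41 B=51 C=41 D=33] avail[A=36 B=51 C=38 D=33] open={R1,R3}
Step 5: reserve R4 B 1 -> on_hand[A=41 B=51 C=41 D=33] avail[A=36 B=50 C=38 D=33] open={R1,R3,R4}
Step 6: commit R1 -> on_hand[A=41 B=51 C=38 D=33] avail[A=36 B=50 C=38 D=33] open={R3,R4}
Step 7: reserve R5 B 7 -> on_hand[A=41 B=51 C=38 D=33] avail[A=36 B=43 C=38 D=33] open={R3,R4,R5}
Step 8: cancel R3 -> on_hand[A=41 B=51 C=38 D=33] avail[A=41 B=43 C=38 D=33] open={R4,R5}
Open reservations: ['R4', 'R5'] -> 2

Answer: 2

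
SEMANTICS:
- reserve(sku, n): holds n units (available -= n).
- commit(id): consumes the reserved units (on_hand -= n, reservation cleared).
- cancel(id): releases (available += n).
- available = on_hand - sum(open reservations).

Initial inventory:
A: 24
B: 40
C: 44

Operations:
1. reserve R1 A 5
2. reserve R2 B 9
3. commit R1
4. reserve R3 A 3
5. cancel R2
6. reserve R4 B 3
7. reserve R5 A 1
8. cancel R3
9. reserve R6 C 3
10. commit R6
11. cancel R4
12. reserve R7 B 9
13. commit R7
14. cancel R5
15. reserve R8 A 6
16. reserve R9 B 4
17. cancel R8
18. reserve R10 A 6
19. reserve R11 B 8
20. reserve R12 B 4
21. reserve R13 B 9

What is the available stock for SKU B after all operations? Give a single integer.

Step 1: reserve R1 A 5 -> on_hand[A=24 B=40 C=44] avail[A=19 B=40 C=44] open={R1}
Step 2: reserve R2 B 9 -> on_hand[A=24 B=40 C=44] avail[A=19 B=31 C=44] open={R1,R2}
Step 3: commit R1 -> on_hand[A=19 B=40 C=44] avail[A=19 B=31 C=44] open={R2}
Step 4: reserve R3 A 3 -> on_hand[A=19 B=40 C=44] avail[A=16 B=31 C=44] open={R2,R3}
Step 5: cancel R2 -> on_hand[A=19 B=40 C=44] avail[A=16 B=40 C=44] open={R3}
Step 6: reserve R4 B 3 -> on_hand[A=19 B=40 C=44] avail[A=16 B=37 C=44] open={R3,R4}
Step 7: reserve R5 A 1 -> on_hand[A=19 B=40 C=44] avail[A=15 B=37 C=44] open={R3,R4,R5}
Step 8: cancel R3 -> on_hand[A=19 B=40 C=44] avail[A=18 B=37 C=44] open={R4,R5}
Step 9: reserve R6 C 3 -> on_hand[A=19 B=40 C=44] avail[A=18 B=37 C=41] open={R4,R5,R6}
Step 10: commit R6 -> on_hand[A=19 B=40 C=41] avail[A=18 B=37 C=41] open={R4,R5}
Step 11: cancel R4 -> on_hand[A=19 B=40 C=41] avail[A=18 B=40 C=41] open={R5}
Step 12: reserve R7 B 9 -> on_hand[A=19 B=40 C=41] avail[A=18 B=31 C=41] open={R5,R7}
Step 13: commit R7 -> on_hand[A=19 B=31 C=41] avail[A=18 B=31 C=41] open={R5}
Step 14: cancel R5 -> on_hand[A=19 B=31 C=41] avail[A=19 B=31 C=41] open={}
Step 15: reserve R8 A 6 -> on_hand[A=19 B=31 C=41] avail[A=13 B=31 C=41] open={R8}
Step 16: reserve R9 B 4 -> on_hand[A=19 B=31 C=41] avail[A=13 B=27 C=41] open={R8,R9}
Step 17: cancel R8 -> on_hand[A=19 B=31 C=41] avail[A=19 B=27 C=41] open={R9}
Step 18: reserve R10 A 6 -> on_hand[A=19 B=31 C=41] avail[A=13 B=27 C=41] open={R10,R9}
Step 19: reserve R11 B 8 -> on_hand[A=19 B=31 C=41] avail[A=13 B=19 C=41] open={R10,R11,R9}
Step 20: reserve R12 B 4 -> on_hand[A=19 B=31 C=41] avail[A=13 B=15 C=41] open={R10,R11,R12,R9}
Step 21: reserve R13 B 9 -> on_hand[A=19 B=31 C=41] avail[A=13 B=6 C=41] open={R10,R11,R12,R13,R9}
Final available[B] = 6

Answer: 6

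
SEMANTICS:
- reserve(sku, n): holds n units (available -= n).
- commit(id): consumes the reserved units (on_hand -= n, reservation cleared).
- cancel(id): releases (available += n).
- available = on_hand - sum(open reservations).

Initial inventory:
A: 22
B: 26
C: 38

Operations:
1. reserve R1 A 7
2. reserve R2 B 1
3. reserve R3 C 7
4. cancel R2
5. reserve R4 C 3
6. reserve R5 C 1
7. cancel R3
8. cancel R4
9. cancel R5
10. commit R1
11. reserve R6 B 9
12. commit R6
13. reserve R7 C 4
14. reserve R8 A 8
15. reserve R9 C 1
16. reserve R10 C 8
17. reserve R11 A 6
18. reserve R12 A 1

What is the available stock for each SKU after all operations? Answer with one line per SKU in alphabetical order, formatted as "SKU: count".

Answer: A: 0
B: 17
C: 25

Derivation:
Step 1: reserve R1 A 7 -> on_hand[A=22 B=26 C=38] avail[A=15 B=26 C=38] open={R1}
Step 2: reserve R2 B 1 -> on_hand[A=22 B=26 C=38] avail[A=15 B=25 C=38] open={R1,R2}
Step 3: reserve R3 C 7 -> on_hand[A=22 B=26 C=38] avail[A=15 B=25 C=31] open={R1,R2,R3}
Step 4: cancel R2 -> on_hand[A=22 B=26 C=38] avail[A=15 B=26 C=31] open={R1,R3}
Step 5: reserve R4 C 3 -> on_hand[A=22 B=26 C=38] avail[A=15 B=26 C=28] open={R1,R3,R4}
Step 6: reserve R5 C 1 -> on_hand[A=22 B=26 C=38] avail[A=15 B=26 C=27] open={R1,R3,R4,R5}
Step 7: cancel R3 -> on_hand[A=22 B=26 C=38] avail[A=15 B=26 C=34] open={R1,R4,R5}
Step 8: cancel R4 -> on_hand[A=22 B=26 C=38] avail[A=15 B=26 C=37] open={R1,R5}
Step 9: cancel R5 -> on_hand[A=22 B=26 C=38] avail[A=15 B=26 C=38] open={R1}
Step 10: commit R1 -> on_hand[A=15 B=26 C=38] avail[A=15 B=26 C=38] open={}
Step 11: reserve R6 B 9 -> on_hand[A=15 B=26 C=38] avail[A=15 B=17 C=38] open={R6}
Step 12: commit R6 -> on_hand[A=15 B=17 C=38] avail[A=15 B=17 C=38] open={}
Step 13: reserve R7 C 4 -> on_hand[A=15 B=17 C=38] avail[A=15 B=17 C=34] open={R7}
Step 14: reserve R8 A 8 -> on_hand[A=15 B=17 C=38] avail[A=7 B=17 C=34] open={R7,R8}
Step 15: reserve R9 C 1 -> on_hand[A=15 B=17 C=38] avail[A=7 B=17 C=33] open={R7,R8,R9}
Step 16: reserve R10 C 8 -> on_hand[A=15 B=17 C=38] avail[A=7 B=17 C=25] open={R10,R7,R8,R9}
Step 17: reserve R11 A 6 -> on_hand[A=15 B=17 C=38] avail[A=1 B=17 C=25] open={R10,R11,R7,R8,R9}
Step 18: reserve R12 A 1 -> on_hand[A=15 B=17 C=38] avail[A=0 B=17 C=25] open={R10,R11,R12,R7,R8,R9}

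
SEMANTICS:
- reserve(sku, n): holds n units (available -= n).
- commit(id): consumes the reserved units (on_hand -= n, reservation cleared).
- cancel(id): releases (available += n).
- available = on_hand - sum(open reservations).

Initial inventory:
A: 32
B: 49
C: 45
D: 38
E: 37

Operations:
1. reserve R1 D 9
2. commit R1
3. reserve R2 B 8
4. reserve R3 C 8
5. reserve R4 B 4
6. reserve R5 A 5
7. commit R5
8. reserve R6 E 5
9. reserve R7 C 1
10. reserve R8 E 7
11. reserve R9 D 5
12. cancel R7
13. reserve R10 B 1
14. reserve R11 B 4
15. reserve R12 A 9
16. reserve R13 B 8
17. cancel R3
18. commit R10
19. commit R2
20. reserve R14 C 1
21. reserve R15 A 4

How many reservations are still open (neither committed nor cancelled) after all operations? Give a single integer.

Answer: 9

Derivation:
Step 1: reserve R1 D 9 -> on_hand[A=32 B=49 C=45 D=38 E=37] avail[A=32 B=49 C=45 D=29 E=37] open={R1}
Step 2: commit R1 -> on_hand[A=32 B=49 C=45 D=29 E=37] avail[A=32 B=49 C=45 D=29 E=37] open={}
Step 3: reserve R2 B 8 -> on_hand[A=32 B=49 C=45 D=29 E=37] avail[A=32 B=41 C=45 D=29 E=37] open={R2}
Step 4: reserve R3 C 8 -> on_hand[A=32 B=49 C=45 D=29 E=37] avail[A=32 B=41 C=37 D=29 E=37] open={R2,R3}
Step 5: reserve R4 B 4 -> on_hand[A=32 B=49 C=45 D=29 E=37] avail[A=32 B=37 C=37 D=29 E=37] open={R2,R3,R4}
Step 6: reserve R5 A 5 -> on_hand[A=32 B=49 C=45 D=29 E=37] avail[A=27 B=37 C=37 D=29 E=37] open={R2,R3,R4,R5}
Step 7: commit R5 -> on_hand[A=27 B=49 C=45 D=29 E=37] avail[A=27 B=37 C=37 D=29 E=37] open={R2,R3,R4}
Step 8: reserve R6 E 5 -> on_hand[A=27 B=49 C=45 D=29 E=37] avail[A=27 B=37 C=37 D=29 E=32] open={R2,R3,R4,R6}
Step 9: reserve R7 C 1 -> on_hand[A=27 B=49 C=45 D=29 E=37] avail[A=27 B=37 C=36 D=29 E=32] open={R2,R3,R4,R6,R7}
Step 10: reserve R8 E 7 -> on_hand[A=27 B=49 C=45 D=29 E=37] avail[A=27 B=37 C=36 D=29 E=25] open={R2,R3,R4,R6,R7,R8}
Step 11: reserve R9 D 5 -> on_hand[A=27 B=49 C=45 D=29 E=37] avail[A=27 B=37 C=36 D=24 E=25] open={R2,R3,R4,R6,R7,R8,R9}
Step 12: cancel R7 -> on_hand[A=27 B=49 C=45 D=29 E=37] avail[A=27 B=37 C=37 D=24 E=25] open={R2,R3,R4,R6,R8,R9}
Step 13: reserve R10 B 1 -> on_hand[A=27 B=49 C=45 D=29 E=37] avail[A=27 B=36 C=37 D=24 E=25] open={R10,R2,R3,R4,R6,R8,R9}
Step 14: reserve R11 B 4 -> on_hand[A=27 B=49 C=45 D=29 E=37] avail[A=27 B=32 C=37 D=24 E=25] open={R10,R11,R2,R3,R4,R6,R8,R9}
Step 15: reserve R12 A 9 -> on_hand[A=27 B=49 C=45 D=29 E=37] avail[A=18 B=32 C=37 D=24 E=25] open={R10,R11,R12,R2,R3,R4,R6,R8,R9}
Step 16: reserve R13 B 8 -> on_hand[A=27 B=49 C=45 D=29 E=37] avail[A=18 B=24 C=37 D=24 E=25] open={R10,R11,R12,R13,R2,R3,R4,R6,R8,R9}
Step 17: cancel R3 -> on_hand[A=27 B=49 C=45 D=29 E=37] avail[A=18 B=24 C=45 D=24 E=25] open={R10,R11,R12,R13,R2,R4,R6,R8,R9}
Step 18: commit R10 -> on_hand[A=27 B=48 C=45 D=29 E=37] avail[A=18 B=24 C=45 D=24 E=25] open={R11,R12,R13,R2,R4,R6,R8,R9}
Step 19: commit R2 -> on_hand[A=27 B=40 C=45 D=29 E=37] avail[A=18 B=24 C=45 D=24 E=25] open={R11,R12,R13,R4,R6,R8,R9}
Step 20: reserve R14 C 1 -> on_hand[A=27 B=40 C=45 D=29 E=37] avail[A=18 B=24 C=44 D=24 E=25] open={R11,R12,R13,R14,R4,R6,R8,R9}
Step 21: reserve R15 A 4 -> on_hand[A=27 B=40 C=45 D=29 E=37] avail[A=14 B=24 C=44 D=24 E=25] open={R11,R12,R13,R14,R15,R4,R6,R8,R9}
Open reservations: ['R11', 'R12', 'R13', 'R14', 'R15', 'R4', 'R6', 'R8', 'R9'] -> 9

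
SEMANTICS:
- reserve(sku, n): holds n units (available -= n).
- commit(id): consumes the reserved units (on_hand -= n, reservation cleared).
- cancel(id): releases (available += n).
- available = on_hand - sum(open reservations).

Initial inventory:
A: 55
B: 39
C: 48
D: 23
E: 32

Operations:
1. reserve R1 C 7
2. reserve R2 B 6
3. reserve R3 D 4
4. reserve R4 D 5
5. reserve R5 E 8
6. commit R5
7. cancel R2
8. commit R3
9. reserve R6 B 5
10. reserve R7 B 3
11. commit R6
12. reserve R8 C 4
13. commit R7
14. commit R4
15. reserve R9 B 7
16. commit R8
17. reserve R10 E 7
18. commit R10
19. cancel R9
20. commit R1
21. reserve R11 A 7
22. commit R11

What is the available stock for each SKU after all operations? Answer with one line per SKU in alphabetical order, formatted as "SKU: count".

Answer: A: 48
B: 31
C: 37
D: 14
E: 17

Derivation:
Step 1: reserve R1 C 7 -> on_hand[A=55 B=39 C=48 D=23 E=32] avail[A=55 B=39 C=41 D=23 E=32] open={R1}
Step 2: reserve R2 B 6 -> on_hand[A=55 B=39 C=48 D=23 E=32] avail[A=55 B=33 C=41 D=23 E=32] open={R1,R2}
Step 3: reserve R3 D 4 -> on_hand[A=55 B=39 C=48 D=23 E=32] avail[A=55 B=33 C=41 D=19 E=32] open={R1,R2,R3}
Step 4: reserve R4 D 5 -> on_hand[A=55 B=39 C=48 D=23 E=32] avail[A=55 B=33 C=41 D=14 E=32] open={R1,R2,R3,R4}
Step 5: reserve R5 E 8 -> on_hand[A=55 B=39 C=48 D=23 E=32] avail[A=55 B=33 C=41 D=14 E=24] open={R1,R2,R3,R4,R5}
Step 6: commit R5 -> on_hand[A=55 B=39 C=48 D=23 E=24] avail[A=55 B=33 C=41 D=14 E=24] open={R1,R2,R3,R4}
Step 7: cancel R2 -> on_hand[A=55 B=39 C=48 D=23 E=24] avail[A=55 B=39 C=41 D=14 E=24] open={R1,R3,R4}
Step 8: commit R3 -> on_hand[A=55 B=39 C=48 D=19 E=24] avail[A=55 B=39 C=41 D=14 E=24] open={R1,R4}
Step 9: reserve R6 B 5 -> on_hand[A=55 B=39 C=48 D=19 E=24] avail[A=55 B=34 C=41 D=14 E=24] open={R1,R4,R6}
Step 10: reserve R7 B 3 -> on_hand[A=55 B=39 C=48 D=19 E=24] avail[A=55 B=31 C=41 D=14 E=24] open={R1,R4,R6,R7}
Step 11: commit R6 -> on_hand[A=55 B=34 C=48 D=19 E=24] avail[A=55 B=31 C=41 D=14 E=24] open={R1,R4,R7}
Step 12: reserve R8 C 4 -> on_hand[A=55 B=34 C=48 D=19 E=24] avail[A=55 B=31 C=37 D=14 E=24] open={R1,R4,R7,R8}
Step 13: commit R7 -> on_hand[A=55 B=31 C=48 D=19 E=24] avail[A=55 B=31 C=37 D=14 E=24] open={R1,R4,R8}
Step 14: commit R4 -> on_hand[A=55 B=31 C=48 D=14 E=24] avail[A=55 B=31 C=37 D=14 E=24] open={R1,R8}
Step 15: reserve R9 B 7 -> on_hand[A=55 B=31 C=48 D=14 E=24] avail[A=55 B=24 C=37 D=14 E=24] open={R1,R8,R9}
Step 16: commit R8 -> on_hand[A=55 B=31 C=44 D=14 E=24] avail[A=55 B=24 C=37 D=14 E=24] open={R1,R9}
Step 17: reserve R10 E 7 -> on_hand[A=55 B=31 C=44 D=14 E=24] avail[A=55 B=24 C=37 D=14 E=17] open={R1,R10,R9}
Step 18: commit R10 -> on_hand[A=55 B=31 C=44 D=14 E=17] avail[A=55 B=24 C=37 D=14 E=17] open={R1,R9}
Step 19: cancel R9 -> on_hand[A=55 B=31 C=44 D=14 E=17] avail[A=55 B=31 C=37 D=14 E=17] open={R1}
Step 20: commit R1 -> on_hand[A=55 B=31 C=37 D=14 E=17] avail[A=55 B=31 C=37 D=14 E=17] open={}
Step 21: reserve R11 A 7 -> on_hand[A=55 B=31 C=37 D=14 E=17] avail[A=48 B=31 C=37 D=14 E=17] open={R11}
Step 22: commit R11 -> on_hand[A=48 B=31 C=37 D=14 E=17] avail[A=48 B=31 C=37 D=14 E=17] open={}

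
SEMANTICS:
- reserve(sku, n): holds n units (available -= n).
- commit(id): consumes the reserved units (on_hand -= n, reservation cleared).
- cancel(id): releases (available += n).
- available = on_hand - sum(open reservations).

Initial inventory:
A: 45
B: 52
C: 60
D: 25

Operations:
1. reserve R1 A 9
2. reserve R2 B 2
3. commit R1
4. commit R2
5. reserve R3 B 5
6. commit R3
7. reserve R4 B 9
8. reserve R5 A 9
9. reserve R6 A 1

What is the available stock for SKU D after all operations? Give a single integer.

Answer: 25

Derivation:
Step 1: reserve R1 A 9 -> on_hand[A=45 B=52 C=60 D=25] avail[A=36 B=52 C=60 D=25] open={R1}
Step 2: reserve R2 B 2 -> on_hand[A=45 B=52 C=60 D=25] avail[A=36 B=50 C=60 D=25] open={R1,R2}
Step 3: commit R1 -> on_hand[A=36 B=52 C=60 D=25] avail[A=36 B=50 C=60 D=25] open={R2}
Step 4: commit R2 -> on_hand[A=36 B=50 C=60 D=25] avail[A=36 B=50 C=60 D=25] open={}
Step 5: reserve R3 B 5 -> on_hand[A=36 B=50 C=60 D=25] avail[A=36 B=45 C=60 D=25] open={R3}
Step 6: commit R3 -> on_hand[A=36 B=45 C=60 D=25] avail[A=36 B=45 C=60 D=25] open={}
Step 7: reserve R4 B 9 -> on_hand[A=36 B=45 C=60 D=25] avail[A=36 B=36 C=60 D=25] open={R4}
Step 8: reserve R5 A 9 -> on_hand[A=36 B=45 C=60 D=25] avail[A=27 B=36 C=60 D=25] open={R4,R5}
Step 9: reserve R6 A 1 -> on_hand[A=36 B=45 C=60 D=25] avail[A=26 B=36 C=60 D=25] open={R4,R5,R6}
Final available[D] = 25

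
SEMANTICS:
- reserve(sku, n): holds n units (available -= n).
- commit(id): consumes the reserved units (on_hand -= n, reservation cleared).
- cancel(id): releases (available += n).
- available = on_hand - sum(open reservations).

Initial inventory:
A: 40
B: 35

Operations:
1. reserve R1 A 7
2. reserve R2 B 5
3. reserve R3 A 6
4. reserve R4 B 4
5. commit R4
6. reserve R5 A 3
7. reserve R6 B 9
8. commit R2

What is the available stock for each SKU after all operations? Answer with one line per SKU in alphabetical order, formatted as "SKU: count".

Answer: A: 24
B: 17

Derivation:
Step 1: reserve R1 A 7 -> on_hand[A=40 B=35] avail[A=33 B=35] open={R1}
Step 2: reserve R2 B 5 -> on_hand[A=40 B=35] avail[A=33 B=30] open={R1,R2}
Step 3: reserve R3 A 6 -> on_hand[A=40 B=35] avail[A=27 B=30] open={R1,R2,R3}
Step 4: reserve R4 B 4 -> on_hand[A=40 B=35] avail[A=27 B=26] open={R1,R2,R3,R4}
Step 5: commit R4 -> on_hand[A=40 B=31] avail[A=27 B=26] open={R1,R2,R3}
Step 6: reserve R5 A 3 -> on_hand[A=40 B=31] avail[A=24 B=26] open={R1,R2,R3,R5}
Step 7: reserve R6 B 9 -> on_hand[A=40 B=31] avail[A=24 B=17] open={R1,R2,R3,R5,R6}
Step 8: commit R2 -> on_hand[A=40 B=26] avail[A=24 B=17] open={R1,R3,R5,R6}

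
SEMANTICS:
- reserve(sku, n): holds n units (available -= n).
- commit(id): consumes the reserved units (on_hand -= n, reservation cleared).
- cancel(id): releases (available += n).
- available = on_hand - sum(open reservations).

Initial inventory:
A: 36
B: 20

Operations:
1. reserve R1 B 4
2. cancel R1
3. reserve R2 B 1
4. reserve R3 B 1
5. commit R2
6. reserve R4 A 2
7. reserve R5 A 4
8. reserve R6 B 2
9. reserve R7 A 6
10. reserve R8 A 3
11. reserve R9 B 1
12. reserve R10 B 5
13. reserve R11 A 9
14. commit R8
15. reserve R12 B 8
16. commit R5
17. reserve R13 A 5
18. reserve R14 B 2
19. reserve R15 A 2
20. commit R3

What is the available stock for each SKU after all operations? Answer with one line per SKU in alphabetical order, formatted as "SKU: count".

Answer: A: 5
B: 0

Derivation:
Step 1: reserve R1 B 4 -> on_hand[A=36 B=20] avail[A=36 B=16] open={R1}
Step 2: cancel R1 -> on_hand[A=36 B=20] avail[A=36 B=20] open={}
Step 3: reserve R2 B 1 -> on_hand[A=36 B=20] avail[A=36 B=19] open={R2}
Step 4: reserve R3 B 1 -> on_hand[A=36 B=20] avail[A=36 B=18] open={R2,R3}
Step 5: commit R2 -> on_hand[A=36 B=19] avail[A=36 B=18] open={R3}
Step 6: reserve R4 A 2 -> on_hand[A=36 B=19] avail[A=34 B=18] open={R3,R4}
Step 7: reserve R5 A 4 -> on_hand[A=36 B=19] avail[A=30 B=18] open={R3,R4,R5}
Step 8: reserve R6 B 2 -> on_hand[A=36 B=19] avail[A=30 B=16] open={R3,R4,R5,R6}
Step 9: reserve R7 A 6 -> on_hand[A=36 B=19] avail[A=24 B=16] open={R3,R4,R5,R6,R7}
Step 10: reserve R8 A 3 -> on_hand[A=36 B=19] avail[A=21 B=16] open={R3,R4,R5,R6,R7,R8}
Step 11: reserve R9 B 1 -> on_hand[A=36 B=19] avail[A=21 B=15] open={R3,R4,R5,R6,R7,R8,R9}
Step 12: reserve R10 B 5 -> on_hand[A=36 B=19] avail[A=21 B=10] open={R10,R3,R4,R5,R6,R7,R8,R9}
Step 13: reserve R11 A 9 -> on_hand[A=36 B=19] avail[A=12 B=10] open={R10,R11,R3,R4,R5,R6,R7,R8,R9}
Step 14: commit R8 -> on_hand[A=33 B=19] avail[A=12 B=10] open={R10,R11,R3,R4,R5,R6,R7,R9}
Step 15: reserve R12 B 8 -> on_hand[A=33 B=19] avail[A=12 B=2] open={R10,R11,R12,R3,R4,R5,R6,R7,R9}
Step 16: commit R5 -> on_hand[A=29 B=19] avail[A=12 B=2] open={R10,R11,R12,R3,R4,R6,R7,R9}
Step 17: reserve R13 A 5 -> on_hand[A=29 B=19] avail[A=7 B=2] open={R10,R11,R12,R13,R3,R4,R6,R7,R9}
Step 18: reserve R14 B 2 -> on_hand[A=29 B=19] avail[A=7 B=0] open={R10,R11,R12,R13,R14,R3,R4,R6,R7,R9}
Step 19: reserve R15 A 2 -> on_hand[A=29 B=19] avail[A=5 B=0] open={R10,R11,R12,R13,R14,R15,R3,R4,R6,R7,R9}
Step 20: commit R3 -> on_hand[A=29 B=18] avail[A=5 B=0] open={R10,R11,R12,R13,R14,R15,R4,R6,R7,R9}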